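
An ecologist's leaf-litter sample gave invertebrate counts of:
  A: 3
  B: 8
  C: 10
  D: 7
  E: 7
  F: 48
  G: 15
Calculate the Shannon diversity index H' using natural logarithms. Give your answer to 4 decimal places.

Total N = 3+8+10+7+7+48+15 = 98, so the proportions are 0.030612, 0.081633, 0.102041, 0.071429, 0.071429, 0.489796, 0.153061 (working shown to 6 dp, full precision carried).
Each pᵢ ln pᵢ term: 0.030612×(-3.486355)=-0.106725, 0.081633×(-2.505526)=-0.204533, 0.102041×(-2.282382)=-0.232896, 0.071429×(-2.639057)=-0.188504, 0.071429×(-2.639057)=-0.188504, 0.489796×(-0.713766)=-0.349600, 0.153061×(-1.876917)=-0.287283.
Sum = -1.558045, so H' = 1.5580.

1.5580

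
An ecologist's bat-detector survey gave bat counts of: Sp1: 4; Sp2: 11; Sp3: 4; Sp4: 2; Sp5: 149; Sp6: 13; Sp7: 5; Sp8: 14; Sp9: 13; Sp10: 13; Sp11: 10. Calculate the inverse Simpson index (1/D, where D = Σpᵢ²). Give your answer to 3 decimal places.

2.443

Total N = 4+11+4+2+149+13+5+14+13+13+10 = 238, so the proportions are 0.016807, 0.046218, 0.016807, 0.008403, 0.62605, 0.054622, 0.021008, 0.058824, 0.054622, 0.054622, 0.042017 (working shown to 6 dp, full precision carried).
D = 0.016807² + 0.046218² + 0.016807² + 0.008403² + 0.62605² + 0.054622² + 0.021008² + 0.058824² + 0.054622² + 0.054622² + 0.042017² = 0.000282 + 0.002136 + 0.000282 + 0.000071 + 0.391939 + 0.002984 + 0.000441 + 0.003460 + 0.002984 + 0.002984 + 0.001765 = 0.409328.
So 1/D = 2.44303, i.e. 2.443 to 3 decimal places.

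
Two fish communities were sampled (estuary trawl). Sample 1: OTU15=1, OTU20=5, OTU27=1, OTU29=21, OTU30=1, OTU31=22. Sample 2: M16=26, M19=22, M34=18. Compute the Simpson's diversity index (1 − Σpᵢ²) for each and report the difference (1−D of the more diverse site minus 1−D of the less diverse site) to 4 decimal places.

Sample 1: N=51, proportions 0.019608, 0.098039, 0.019608, 0.411765, 0.019608, 0.431373, giving 1−D = 0.633602 (working shown to 6 dp, full precision carried).
Sample 2: N=66, proportions 0.393939, 0.333333, 0.272727, giving 1−D = 0.659320.
Difference = |0.633602 − 0.659320| = 0.025718, i.e. 0.0257 to 4 decimal places.

0.0257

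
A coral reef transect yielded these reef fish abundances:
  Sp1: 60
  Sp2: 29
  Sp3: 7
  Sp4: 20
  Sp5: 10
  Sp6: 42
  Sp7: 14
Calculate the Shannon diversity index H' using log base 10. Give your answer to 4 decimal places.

0.7477

Total N = 60+29+7+20+10+42+14 = 182, so the proportions are 0.32967, 0.159341, 0.038462, 0.10989, 0.054945, 0.230769, 0.076923 (working shown to 6 dp, full precision carried).
Each pᵢ log₁₀ pᵢ term: 0.32967×(-0.481920)=-0.158875, 0.159341×(-0.797673)=-0.127102, 0.038462×(-1.414973)=-0.054422, 0.10989×(-0.959041)=-0.105389, 0.054945×(-1.260071)=-0.069235, 0.230769×(-0.636822)=-0.146959, 0.076923×(-1.113943)=-0.085688.
Sum = -0.747669, so H' = 0.7477.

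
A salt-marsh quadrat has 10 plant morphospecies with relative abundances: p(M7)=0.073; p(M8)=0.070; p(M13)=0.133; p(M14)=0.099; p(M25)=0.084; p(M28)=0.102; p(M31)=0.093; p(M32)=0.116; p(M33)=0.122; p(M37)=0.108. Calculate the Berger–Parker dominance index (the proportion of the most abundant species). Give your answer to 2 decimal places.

The largest proportion is 0.133, i.e. d = 0.13 to 2 decimal places.

0.13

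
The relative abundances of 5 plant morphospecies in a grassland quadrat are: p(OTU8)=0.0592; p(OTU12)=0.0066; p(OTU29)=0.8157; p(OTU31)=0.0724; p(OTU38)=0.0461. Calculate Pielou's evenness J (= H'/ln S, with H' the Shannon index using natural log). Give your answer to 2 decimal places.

H' = −Σ pᵢ ln pᵢ = −((-0.1673) + (-0.0331) + (-0.1662) + (-0.1901) + (-0.1418)) = 0.6986 (working shown to 4 dp, full precision carried).
With S = 5 species, ln S = 1.6094, so J = 0.6986/1.6094 = 0.4341, i.e. 0.43 to 2 decimal places.

0.43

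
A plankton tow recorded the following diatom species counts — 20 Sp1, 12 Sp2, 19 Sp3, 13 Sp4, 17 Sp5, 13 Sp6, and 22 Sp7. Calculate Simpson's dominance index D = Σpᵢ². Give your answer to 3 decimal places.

Total N = 20+12+19+13+17+13+22 = 116, so the proportions are 0.17241, 0.10345, 0.16379, 0.11207, 0.14655, 0.11207, 0.18966 (working shown to 5 dp, full precision carried).
D = 0.17241² + 0.10345² + 0.16379² + 0.11207² + 0.14655² + 0.11207² + 0.18966² = 0.02973 + 0.01070 + 0.02683 + 0.01256 + 0.02148 + 0.01256 + 0.03597 = 0.14982.
To 3 decimal places, D = 0.150.

0.150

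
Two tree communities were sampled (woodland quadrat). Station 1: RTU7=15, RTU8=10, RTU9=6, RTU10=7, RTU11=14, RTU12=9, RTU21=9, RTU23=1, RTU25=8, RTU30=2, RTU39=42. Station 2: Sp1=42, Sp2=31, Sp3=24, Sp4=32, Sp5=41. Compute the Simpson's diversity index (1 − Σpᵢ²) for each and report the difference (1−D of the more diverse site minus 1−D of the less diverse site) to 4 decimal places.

Station 1: N=123, proportions 0.121951, 0.081301, 0.04878, 0.056911, 0.113821, 0.073171, 0.073171, 0.00813, 0.065041, 0.01626, 0.341463, giving 1−D = 0.828079 (working shown to 6 dp, full precision carried).
Station 2: N=170, proportions 0.247059, 0.182353, 0.141176, 0.188235, 0.241176, giving 1−D = 0.792180.
Difference = |0.828079 − 0.792180| = 0.035899, i.e. 0.0359 to 4 decimal places.

0.0359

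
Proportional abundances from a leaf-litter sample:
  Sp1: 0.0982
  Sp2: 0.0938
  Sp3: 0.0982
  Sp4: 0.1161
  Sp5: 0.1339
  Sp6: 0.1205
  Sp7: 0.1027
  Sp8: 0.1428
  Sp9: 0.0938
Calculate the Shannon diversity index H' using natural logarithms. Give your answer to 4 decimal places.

2.1857

Each pᵢ ln pᵢ term (working shown to 6 dp, full precision carried): 0.0982×(-2.320749)=-0.227898, 0.0938×(-2.366590)=-0.221986, 0.0982×(-2.320749)=-0.227898, 0.1161×(-2.153303)=-0.249999, 0.1339×(-2.010662)=-0.269228, 0.1205×(-2.116106)=-0.254991, 0.1027×(-2.275943)=-0.233739, 0.1428×(-1.946310)=-0.277933, 0.0938×(-2.366590)=-0.221986.
Sum = -2.185657, so H' = 2.1857.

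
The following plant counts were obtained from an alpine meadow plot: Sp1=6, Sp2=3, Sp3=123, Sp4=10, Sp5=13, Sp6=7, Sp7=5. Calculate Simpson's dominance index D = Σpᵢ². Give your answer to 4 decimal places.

0.5564

Total N = 6+3+123+10+13+7+5 = 167, so the proportions are 0.035928, 0.017964, 0.736527, 0.05988, 0.077844, 0.041916, 0.02994 (working shown to 6 dp, full precision carried).
D = 0.035928² + 0.017964² + 0.736527² + 0.05988² + 0.077844² + 0.041916² + 0.02994² = 0.001291 + 0.000323 + 0.542472 + 0.003586 + 0.006060 + 0.001757 + 0.000896 = 0.556384.
To 4 decimal places, D = 0.5564.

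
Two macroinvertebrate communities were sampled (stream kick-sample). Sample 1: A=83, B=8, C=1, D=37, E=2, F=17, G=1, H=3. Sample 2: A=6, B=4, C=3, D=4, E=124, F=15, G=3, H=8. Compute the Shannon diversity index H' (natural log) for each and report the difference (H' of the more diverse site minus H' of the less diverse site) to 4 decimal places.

0.2491

Sample 1: N=152, proportions 0.5460526, 0.0526316, 0.0065789, 0.2434211, 0.0131579, 0.1118421, 0.0065789, 0.0197368, giving H' = 1.2748672 (working shown to 7 dp, full precision carried).
Sample 2: N=167, proportions 0.0359281, 0.0239521, 0.0179641, 0.0239521, 0.742515, 0.0898204, 0.0179641, 0.0479042, giving H' = 1.0257556.
Difference = |1.2748672 − 1.0257556| = 0.2491116, i.e. 0.2491 to 4 decimal places.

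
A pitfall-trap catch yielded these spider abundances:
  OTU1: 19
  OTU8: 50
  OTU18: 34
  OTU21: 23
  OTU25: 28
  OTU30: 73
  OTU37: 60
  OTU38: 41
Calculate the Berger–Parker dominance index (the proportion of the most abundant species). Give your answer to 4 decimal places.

Total N = 19+50+34+23+28+73+60+41 = 328, so the proportions are 0.057927, 0.152439, 0.103659, 0.070122, 0.085366, 0.222561, 0.182927, 0.125 (working shown to 6 dp, full precision carried).
The largest proportion is 0.222561, i.e. d = 0.2226 to 4 decimal places.

0.2226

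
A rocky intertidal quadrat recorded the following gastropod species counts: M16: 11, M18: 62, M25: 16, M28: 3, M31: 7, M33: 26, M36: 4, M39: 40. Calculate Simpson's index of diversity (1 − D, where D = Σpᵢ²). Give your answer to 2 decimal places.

Total N = 11+62+16+3+7+26+4+40 = 169, so the proportions are 0.0651, 0.3669, 0.0947, 0.0178, 0.0414, 0.1538, 0.0237, 0.2367 (working shown to 4 dp, full precision carried).
D = 0.0651² + 0.3669² + 0.0947² + 0.0178² + 0.0414² + 0.1538² + 0.0237² + 0.2367² = 0.0042 + 0.1346 + 0.0090 + 0.0003 + 0.0017 + 0.0237 + 0.0006 + 0.0560 = 0.2301.
So 1 − D = 0.7699, i.e. 0.77 to 2 decimal places.

0.77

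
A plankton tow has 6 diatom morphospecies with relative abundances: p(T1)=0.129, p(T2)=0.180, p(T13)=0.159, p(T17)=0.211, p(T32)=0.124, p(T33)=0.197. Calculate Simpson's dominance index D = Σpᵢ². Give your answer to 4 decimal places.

0.1730

D = 0.129² + 0.18² + 0.159² + 0.211² + 0.124² + 0.197² = 0.016641 + 0.032400 + 0.025281 + 0.044521 + 0.015376 + 0.038809 = 0.173028 (working shown to 6 dp, full precision carried).
To 4 decimal places, D = 0.1730.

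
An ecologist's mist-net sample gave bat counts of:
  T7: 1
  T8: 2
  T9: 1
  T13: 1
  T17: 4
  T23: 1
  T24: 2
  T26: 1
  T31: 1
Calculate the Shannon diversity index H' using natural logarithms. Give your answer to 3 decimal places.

Total N = 1+2+1+1+4+1+2+1+1 = 14, so the proportions are 0.07143, 0.14286, 0.07143, 0.07143, 0.28571, 0.07143, 0.14286, 0.07143, 0.07143 (working shown to 5 dp, full precision carried).
Each pᵢ ln pᵢ term: 0.07143×(-2.63906)=-0.18850, 0.14286×(-1.94591)=-0.27799, 0.07143×(-2.63906)=-0.18850, 0.07143×(-2.63906)=-0.18850, 0.28571×(-1.25276)=-0.35793, 0.07143×(-2.63906)=-0.18850, 0.14286×(-1.94591)=-0.27799, 0.07143×(-2.63906)=-0.18850, 0.07143×(-2.63906)=-0.18850.
Sum = -2.04493, so H' = 2.045.

2.045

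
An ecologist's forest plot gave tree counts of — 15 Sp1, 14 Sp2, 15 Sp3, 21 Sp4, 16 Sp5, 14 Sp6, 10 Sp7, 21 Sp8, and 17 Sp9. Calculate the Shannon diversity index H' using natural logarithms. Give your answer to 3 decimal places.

2.176

Total N = 15+14+15+21+16+14+10+21+17 = 143, so the proportions are 0.1049, 0.0979, 0.1049, 0.14685, 0.11189, 0.0979, 0.06993, 0.14685, 0.11888 (working shown to 5 dp, full precision carried).
Each pᵢ ln pᵢ term: 0.1049×(-2.25479)=-0.23652, 0.0979×(-2.32379)=-0.22750, 0.1049×(-2.25479)=-0.23652, 0.14685×(-1.91832)=-0.28171, 0.11189×(-2.19026)=-0.24506, 0.0979×(-2.32379)=-0.22750, 0.06993×(-2.66026)=-0.18603, 0.14685×(-1.91832)=-0.28171, 0.11888×(-2.12963)=-0.25317.
Sum = -2.17573, so H' = 2.176.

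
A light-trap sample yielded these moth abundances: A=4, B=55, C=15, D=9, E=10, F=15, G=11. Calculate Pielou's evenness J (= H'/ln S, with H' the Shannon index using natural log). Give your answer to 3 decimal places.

0.831

Total N = 4+55+15+9+10+15+11 = 119, so the proportions are 0.03361, 0.46218, 0.12605, 0.07563, 0.08403, 0.12605, 0.09244 (working shown to 5 dp, full precision carried).
H' = −Σ pᵢ ln pᵢ = −((-0.11404) + (-0.35671) + (-0.26106) + (-0.19527) + (-0.20811) + (-0.26106) + (-0.22011)) = 1.61637.
With S = 7 species, ln S = 1.94591, so J = 1.61637/1.94591 = 0.83065, i.e. 0.831 to 3 decimal places.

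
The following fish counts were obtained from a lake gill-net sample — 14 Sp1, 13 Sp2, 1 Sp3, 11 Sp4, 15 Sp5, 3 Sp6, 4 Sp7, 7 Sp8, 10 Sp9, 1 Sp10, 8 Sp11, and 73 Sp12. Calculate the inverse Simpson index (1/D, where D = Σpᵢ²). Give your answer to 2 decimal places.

4.08

Total N = 14+13+1+11+15+3+4+7+10+1+8+73 = 160, so the proportions are 0.0875, 0.08125, 0.00625, 0.06875, 0.09375, 0.01875, 0.025, 0.04375, 0.0625, 0.00625, 0.05, 0.45625 (working shown to 6 dp, full precision carried).
D = 0.0875² + 0.08125² + 0.00625² + 0.06875² + 0.09375² + 0.01875² + 0.025² + 0.04375² + 0.0625² + 0.00625² + 0.05² + 0.45625² = 0.007656 + 0.006602 + 0.000039 + 0.004727 + 0.008789 + 0.000352 + 0.000625 + 0.001914 + 0.003906 + 0.000039 + 0.002500 + 0.208164 = 0.245312.
So 1/D = 4.0764, i.e. 4.08 to 2 decimal places.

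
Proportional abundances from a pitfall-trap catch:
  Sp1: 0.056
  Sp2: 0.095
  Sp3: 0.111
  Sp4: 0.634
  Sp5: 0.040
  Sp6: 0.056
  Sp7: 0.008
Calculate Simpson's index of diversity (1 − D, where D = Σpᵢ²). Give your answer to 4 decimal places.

0.5688

D = 0.056² + 0.095² + 0.111² + 0.634² + 0.04² + 0.056² + 0.008² = 0.003136 + 0.009025 + 0.012321 + 0.401956 + 0.001600 + 0.003136 + 0.000064 = 0.431238 (working shown to 6 dp, full precision carried).
So 1 − D = 0.568762, i.e. 0.5688 to 4 decimal places.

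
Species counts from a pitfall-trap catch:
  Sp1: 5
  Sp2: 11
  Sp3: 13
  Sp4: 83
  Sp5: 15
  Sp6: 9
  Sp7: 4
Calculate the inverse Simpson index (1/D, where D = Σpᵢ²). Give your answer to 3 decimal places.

2.604

Total N = 5+11+13+83+15+9+4 = 140, so the proportions are 0.035714, 0.078571, 0.092857, 0.592857, 0.107143, 0.064286, 0.028571 (working shown to 6 dp, full precision carried).
D = 0.035714² + 0.078571² + 0.092857² + 0.592857² + 0.107143² + 0.064286² + 0.028571² = 0.001276 + 0.006173 + 0.008622 + 0.351480 + 0.011480 + 0.004133 + 0.000816 = 0.383980.
So 1/D = 2.60431, i.e. 2.604 to 3 decimal places.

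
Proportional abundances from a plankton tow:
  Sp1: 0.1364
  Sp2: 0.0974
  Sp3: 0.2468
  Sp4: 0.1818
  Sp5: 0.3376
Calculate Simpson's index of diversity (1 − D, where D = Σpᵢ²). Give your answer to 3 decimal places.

D = 0.1364² + 0.0974² + 0.2468² + 0.1818² + 0.3376² = 0.01860 + 0.00949 + 0.06091 + 0.03305 + 0.11397 = 0.23603 (working shown to 5 dp, full precision carried).
So 1 − D = 0.76397, i.e. 0.764 to 3 decimal places.

0.764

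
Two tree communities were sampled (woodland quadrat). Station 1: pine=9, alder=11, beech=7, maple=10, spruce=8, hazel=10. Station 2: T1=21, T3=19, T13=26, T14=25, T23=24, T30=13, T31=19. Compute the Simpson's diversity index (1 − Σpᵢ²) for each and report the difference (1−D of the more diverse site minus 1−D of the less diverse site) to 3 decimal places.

Station 1: N=55, proportions 0.163636, 0.2, 0.127273, 0.181818, 0.145455, 0.181818, giving 1−D = 0.829752 (working shown to 6 dp, full precision carried).
Station 2: N=147, proportions 0.142857, 0.129252, 0.176871, 0.170068, 0.163265, 0.088435, 0.129252, giving 1−D = 0.851497.
Difference = |0.829752 − 0.851497| = 0.021745, i.e. 0.022 to 3 decimal places.

0.022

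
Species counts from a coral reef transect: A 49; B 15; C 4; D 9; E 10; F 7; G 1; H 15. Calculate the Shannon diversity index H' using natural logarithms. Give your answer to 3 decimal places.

Total N = 49+15+4+9+10+7+1+15 = 110, so the proportions are 0.44545, 0.13636, 0.03636, 0.08182, 0.09091, 0.06364, 0.00909, 0.13636 (working shown to 5 dp, full precision carried).
Each pᵢ ln pᵢ term: 0.44545×(-0.80866)=-0.36022, 0.13636×(-1.99243)=-0.27170, 0.03636×(-3.31419)=-0.12052, 0.08182×(-2.50326)=-0.20481, 0.09091×(-2.39790)=-0.21799, 0.06364×(-2.75457)=-0.17529, 0.00909×(-4.70048)=-0.04273, 0.13636×(-1.99243)=-0.27170.
Sum = -1.66495, so H' = 1.665.

1.665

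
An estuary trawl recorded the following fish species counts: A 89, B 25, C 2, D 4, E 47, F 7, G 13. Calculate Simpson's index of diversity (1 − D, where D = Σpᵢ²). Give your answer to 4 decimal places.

0.6856

Total N = 89+25+2+4+47+7+13 = 187, so the proportions are 0.475936, 0.13369, 0.010695, 0.02139, 0.251337, 0.037433, 0.069519 (working shown to 6 dp, full precision carried).
D = 0.475936² + 0.13369² + 0.010695² + 0.02139² + 0.251337² + 0.037433² + 0.069519² = 0.226515 + 0.017873 + 0.000114 + 0.000458 + 0.063170 + 0.001401 + 0.004833 = 0.314364.
So 1 − D = 0.685636, i.e. 0.6856 to 4 decimal places.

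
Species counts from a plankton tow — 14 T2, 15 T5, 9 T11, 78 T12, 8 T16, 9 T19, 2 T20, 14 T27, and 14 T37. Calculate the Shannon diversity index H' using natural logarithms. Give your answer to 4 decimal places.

Total N = 14+15+9+78+8+9+2+14+14 = 163, so the proportions are 0.08589, 0.092025, 0.055215, 0.478528, 0.04908, 0.055215, 0.01227, 0.08589, 0.08589 (working shown to 6 dp, full precision carried).
Each pᵢ ln pᵢ term: 0.08589×(-2.454693)=-0.210833, 0.092025×(-2.385700)=-0.219543, 0.055215×(-2.896526)=-0.159931, 0.478528×(-0.737041)=-0.352695, 0.04908×(-3.014309)=-0.147942, 0.055215×(-2.896526)=-0.159931, 0.01227×(-4.400603)=-0.053995, 0.08589×(-2.454693)=-0.210833, 0.08589×(-2.454693)=-0.210833.
Sum = -1.726534, so H' = 1.7265.

1.7265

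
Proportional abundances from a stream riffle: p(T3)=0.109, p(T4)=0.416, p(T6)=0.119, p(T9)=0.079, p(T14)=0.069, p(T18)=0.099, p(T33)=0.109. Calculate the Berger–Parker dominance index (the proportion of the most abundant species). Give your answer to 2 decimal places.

The largest proportion is 0.416, i.e. d = 0.42 to 2 decimal places.

0.42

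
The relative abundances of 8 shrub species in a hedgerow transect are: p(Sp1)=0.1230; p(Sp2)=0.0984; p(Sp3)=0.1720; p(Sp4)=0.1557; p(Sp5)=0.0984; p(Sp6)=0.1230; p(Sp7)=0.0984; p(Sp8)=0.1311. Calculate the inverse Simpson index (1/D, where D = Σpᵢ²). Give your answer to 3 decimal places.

7.673

D = 0.123² + 0.0984² + 0.172² + 0.1557² + 0.0984² + 0.123² + 0.0984² + 0.1311² = 0.0151290 + 0.0096826 + 0.0295840 + 0.0242425 + 0.0096826 + 0.0151290 + 0.0096826 + 0.0171872 = 0.1303194 (working shown to 7 dp, full precision carried).
So 1/D = 7.67346, i.e. 7.673 to 3 decimal places.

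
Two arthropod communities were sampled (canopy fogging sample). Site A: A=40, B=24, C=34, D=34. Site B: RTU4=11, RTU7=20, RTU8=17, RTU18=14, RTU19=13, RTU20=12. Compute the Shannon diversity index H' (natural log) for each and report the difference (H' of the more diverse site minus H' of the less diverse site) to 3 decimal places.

0.399

Site A: N=132, proportions 0.30303, 0.181818, 0.257576, 0.257576, giving H' = 1.370522 (working shown to 6 dp, full precision carried).
Site B: N=87, proportions 0.126437, 0.229885, 0.195402, 0.16092, 0.149425, 0.137931, giving H' = 1.769746.
Difference = |1.370522 − 1.769746| = 0.399224, i.e. 0.399 to 3 decimal places.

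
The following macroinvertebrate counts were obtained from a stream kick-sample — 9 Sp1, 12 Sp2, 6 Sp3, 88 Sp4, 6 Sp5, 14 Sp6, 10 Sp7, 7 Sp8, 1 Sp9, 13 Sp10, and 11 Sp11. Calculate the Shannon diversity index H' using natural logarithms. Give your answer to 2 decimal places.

1.80

Total N = 9+12+6+88+6+14+10+7+1+13+11 = 177, so the proportions are 0.0508, 0.0678, 0.0339, 0.4972, 0.0339, 0.0791, 0.0565, 0.0395, 0.0056, 0.0734, 0.0621 (working shown to 4 dp, full precision carried).
Each pᵢ ln pᵢ term: 0.0508×(-2.9789)=-0.1515, 0.0678×(-2.6912)=-0.1825, 0.0339×(-3.3844)=-0.1147, 0.4972×(-0.6988)=-0.3474, 0.0339×(-3.3844)=-0.1147, 0.0791×(-2.5371)=-0.2007, 0.0565×(-2.8736)=-0.1623, 0.0395×(-3.2302)=-0.1277, 0.0056×(-5.1761)=-0.0292, 0.0734×(-2.6112)=-0.1918, 0.0621×(-2.7783)=-0.1727.
Sum = -1.7953, so H' = 1.80.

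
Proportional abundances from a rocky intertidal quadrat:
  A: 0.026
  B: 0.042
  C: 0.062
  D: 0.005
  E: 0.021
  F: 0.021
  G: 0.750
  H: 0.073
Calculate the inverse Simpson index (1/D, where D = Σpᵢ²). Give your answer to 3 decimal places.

D = 0.026² + 0.042² + 0.062² + 0.005² + 0.021² + 0.021² + 0.75² + 0.073² = 0.000676 + 0.001764 + 0.003844 + 0.000025 + 0.000441 + 0.000441 + 0.562500 + 0.005329 = 0.575020 (working shown to 6 dp, full precision carried).
So 1/D = 1.73907, i.e. 1.739 to 3 decimal places.

1.739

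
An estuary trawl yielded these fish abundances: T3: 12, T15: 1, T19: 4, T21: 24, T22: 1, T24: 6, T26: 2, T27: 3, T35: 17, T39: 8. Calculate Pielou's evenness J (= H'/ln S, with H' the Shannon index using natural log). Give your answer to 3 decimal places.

0.824

Total N = 12+1+4+24+1+6+2+3+17+8 = 78, so the proportions are 0.15385, 0.01282, 0.05128, 0.30769, 0.01282, 0.07692, 0.02564, 0.03846, 0.21795, 0.10256 (working shown to 5 dp, full precision carried).
H' = −Σ pᵢ ln pᵢ = −((-0.28797) + (-0.05586) + (-0.15233) + (-0.36266) + (-0.05586) + (-0.19730) + (-0.09394) + (-0.12531) + (-0.33204) + (-0.23357)) = 1.89683.
With S = 10 species, ln S = 2.30259, so J = 1.89683/2.30259 = 0.82378, i.e. 0.824 to 3 decimal places.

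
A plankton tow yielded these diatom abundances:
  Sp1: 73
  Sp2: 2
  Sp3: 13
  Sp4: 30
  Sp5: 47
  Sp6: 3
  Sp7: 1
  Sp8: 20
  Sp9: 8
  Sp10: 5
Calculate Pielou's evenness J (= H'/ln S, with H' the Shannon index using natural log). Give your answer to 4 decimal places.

0.7599

Total N = 73+2+13+30+47+3+1+20+8+5 = 202, so the proportions are 0.361386, 0.009901, 0.064356, 0.148515, 0.232673, 0.014851, 0.00495, 0.09901, 0.039604, 0.024752 (working shown to 6 dp, full precision carried).
H' = −Σ pᵢ ln pᵢ = −((-0.367822) + (-0.045694) + (-0.176550) + (-0.283228) + (-0.339266) + (-0.062520) + (-0.026279) + (-0.228964) + (-0.127874) + (-0.091555)) = 1.749752.
With S = 10 species, ln S = 2.302585, so J = 1.749752/2.302585 = 0.759907, i.e. 0.7599 to 4 decimal places.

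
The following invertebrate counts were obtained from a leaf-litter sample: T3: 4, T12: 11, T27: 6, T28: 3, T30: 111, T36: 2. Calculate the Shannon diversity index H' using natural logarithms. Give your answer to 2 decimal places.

0.76

Total N = 4+11+6+3+111+2 = 137, so the proportions are 0.0292, 0.0803, 0.0438, 0.0219, 0.8102, 0.0146 (working shown to 4 dp, full precision carried).
Each pᵢ ln pᵢ term: 0.0292×(-3.5337)=-0.1032, 0.0803×(-2.5221)=-0.2025, 0.0438×(-3.1282)=-0.1370, 0.0219×(-3.8214)=-0.0837, 0.8102×(-0.2105)=-0.1705, 0.0146×(-4.2268)=-0.0617.
Sum = -0.7586, so H' = 0.76.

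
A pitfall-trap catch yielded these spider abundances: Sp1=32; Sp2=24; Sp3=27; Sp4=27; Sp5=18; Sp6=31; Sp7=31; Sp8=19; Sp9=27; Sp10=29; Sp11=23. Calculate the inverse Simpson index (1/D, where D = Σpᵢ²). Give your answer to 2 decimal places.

Total N = 32+24+27+27+18+31+31+19+27+29+23 = 288, so the proportions are 0.1111111, 0.0833333, 0.09375, 0.09375, 0.0625, 0.1076389, 0.1076389, 0.0659722, 0.09375, 0.1006944, 0.0798611 (working shown to 7 dp, full precision carried).
D = 0.1111111² + 0.0833333² + 0.09375² + 0.09375² + 0.0625² + 0.1076389² + 0.1076389² + 0.0659722² + 0.09375² + 0.1006944² + 0.0798611² = 0.0123457 + 0.0069444 + 0.0087891 + 0.0087891 + 0.0039062 + 0.0115861 + 0.0115861 + 0.0043523 + 0.0087891 + 0.0101394 + 0.0063778 = 0.0936053.
So 1/D = 10.6832, i.e. 10.68 to 2 decimal places.

10.68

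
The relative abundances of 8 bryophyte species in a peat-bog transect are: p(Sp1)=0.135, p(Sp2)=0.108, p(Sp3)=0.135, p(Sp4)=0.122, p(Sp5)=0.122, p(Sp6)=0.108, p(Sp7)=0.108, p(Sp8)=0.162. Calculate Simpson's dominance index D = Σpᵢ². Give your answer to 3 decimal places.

D = 0.135² + 0.108² + 0.135² + 0.122² + 0.122² + 0.108² + 0.108² + 0.162² = 0.01823 + 0.01166 + 0.01823 + 0.01488 + 0.01488 + 0.01166 + 0.01166 + 0.02624 = 0.12745 (working shown to 5 dp, full precision carried).
To 3 decimal places, D = 0.127.

0.127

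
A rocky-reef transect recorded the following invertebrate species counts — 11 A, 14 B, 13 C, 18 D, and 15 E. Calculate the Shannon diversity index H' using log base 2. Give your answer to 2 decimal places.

2.30

Total N = 11+14+13+18+15 = 71, so the proportions are 0.1549, 0.1972, 0.1831, 0.2535, 0.2113 (working shown to 4 dp, full precision carried).
Each pᵢ log₂ pᵢ term: 0.1549×(-2.6903)=-0.4168, 0.1972×(-2.3424)=-0.4619, 0.1831×(-2.4493)=-0.4485, 0.2535×(-1.9798)=-0.5019, 0.2113×(-2.2429)=-0.4738.
Sum = -2.3029, so H' = 2.30.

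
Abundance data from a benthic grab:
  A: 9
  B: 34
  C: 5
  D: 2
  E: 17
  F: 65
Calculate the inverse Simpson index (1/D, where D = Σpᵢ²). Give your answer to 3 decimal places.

Total N = 9+34+5+2+17+65 = 132, so the proportions are 0.068182, 0.257576, 0.037879, 0.015152, 0.128788, 0.492424 (working shown to 6 dp, full precision carried).
D = 0.068182² + 0.257576² + 0.037879² + 0.015152² + 0.128788² + 0.492424² = 0.004649 + 0.066345 + 0.001435 + 0.000230 + 0.016586 + 0.242482 = 0.331726.
So 1/D = 3.01453, i.e. 3.015 to 3 decimal places.

3.015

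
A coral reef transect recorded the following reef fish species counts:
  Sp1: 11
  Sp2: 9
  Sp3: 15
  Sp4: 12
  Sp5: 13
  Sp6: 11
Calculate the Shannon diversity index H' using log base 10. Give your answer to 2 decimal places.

0.77

Total N = 11+9+15+12+13+11 = 71, so the proportions are 0.1549, 0.1268, 0.2113, 0.169, 0.1831, 0.1549 (working shown to 4 dp, full precision carried).
Each pᵢ log₁₀ pᵢ term: 0.1549×(-0.8099)=-0.1255, 0.1268×(-0.8970)=-0.1137, 0.2113×(-0.6752)=-0.1426, 0.169×(-0.7721)=-0.1305, 0.1831×(-0.7373)=-0.1350, 0.1549×(-0.8099)=-0.1255.
Sum = -0.7728, so H' = 0.77.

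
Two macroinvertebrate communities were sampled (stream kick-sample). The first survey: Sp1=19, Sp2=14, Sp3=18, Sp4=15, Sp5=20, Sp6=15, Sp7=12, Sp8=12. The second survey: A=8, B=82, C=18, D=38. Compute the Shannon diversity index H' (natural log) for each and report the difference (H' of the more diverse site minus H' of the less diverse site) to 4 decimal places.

0.9711

The first survey: N=125, proportions 0.152, 0.112, 0.144, 0.12, 0.16, 0.12, 0.096, 0.096, giving H' = 2.062620 (working shown to 6 dp, full precision carried).
The second survey: N=146, proportions 0.054795, 0.561644, 0.123288, 0.260274, giving H' = 1.091542.
Difference = |2.062620 − 1.091542| = 0.971078, i.e. 0.9711 to 4 decimal places.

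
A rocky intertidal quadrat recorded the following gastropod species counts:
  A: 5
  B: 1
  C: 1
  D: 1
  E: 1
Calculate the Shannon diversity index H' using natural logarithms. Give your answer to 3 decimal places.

1.303

Total N = 5+1+1+1+1 = 9, so the proportions are 0.55556, 0.11111, 0.11111, 0.11111, 0.11111 (working shown to 5 dp, full precision carried).
Each pᵢ ln pᵢ term: 0.55556×(-0.58779)=-0.32655, 0.11111×(-2.19722)=-0.24414, 0.11111×(-2.19722)=-0.24414, 0.11111×(-2.19722)=-0.24414, 0.11111×(-2.19722)=-0.24414.
Sum = -1.30309, so H' = 1.303.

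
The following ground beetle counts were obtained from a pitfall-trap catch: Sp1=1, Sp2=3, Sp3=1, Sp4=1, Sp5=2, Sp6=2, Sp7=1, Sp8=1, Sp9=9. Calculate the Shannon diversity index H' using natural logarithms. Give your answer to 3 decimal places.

1.814

Total N = 1+3+1+1+2+2+1+1+9 = 21, so the proportions are 0.04762, 0.14286, 0.04762, 0.04762, 0.09524, 0.09524, 0.04762, 0.04762, 0.42857 (working shown to 5 dp, full precision carried).
Each pᵢ ln pᵢ term: 0.04762×(-3.04452)=-0.14498, 0.14286×(-1.94591)=-0.27799, 0.04762×(-3.04452)=-0.14498, 0.04762×(-3.04452)=-0.14498, 0.09524×(-2.35138)=-0.22394, 0.09524×(-2.35138)=-0.22394, 0.04762×(-3.04452)=-0.14498, 0.04762×(-3.04452)=-0.14498, 0.42857×(-0.84730)=-0.36313.
Sum = -1.81388, so H' = 1.814.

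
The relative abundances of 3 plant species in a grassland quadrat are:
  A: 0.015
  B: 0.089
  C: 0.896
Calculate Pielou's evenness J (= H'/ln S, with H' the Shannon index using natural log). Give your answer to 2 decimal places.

0.34

H' = −Σ pᵢ ln pᵢ = −((-0.0630) + (-0.2153) + (-0.0984)) = 0.3767 (working shown to 4 dp, full precision carried).
With S = 3 species, ln S = 1.0986, so J = 0.3767/1.0986 = 0.3429, i.e. 0.34 to 2 decimal places.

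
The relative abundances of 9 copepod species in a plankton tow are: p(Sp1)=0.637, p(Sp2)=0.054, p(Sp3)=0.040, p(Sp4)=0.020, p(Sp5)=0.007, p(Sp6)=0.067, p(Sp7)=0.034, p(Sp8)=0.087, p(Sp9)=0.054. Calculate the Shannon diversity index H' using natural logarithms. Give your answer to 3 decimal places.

Each pᵢ ln pᵢ term (working shown to 5 dp, full precision carried): 0.637×(-0.45099)=-0.28728, 0.054×(-2.91877)=-0.15761, 0.04×(-3.21888)=-0.12876, 0.02×(-3.91202)=-0.07824, 0.007×(-4.96185)=-0.03473, 0.067×(-2.70306)=-0.18111, 0.034×(-3.38139)=-0.11497, 0.087×(-2.44185)=-0.21244, 0.054×(-2.91877)=-0.15761.
Sum = -1.35275, so H' = 1.353.

1.353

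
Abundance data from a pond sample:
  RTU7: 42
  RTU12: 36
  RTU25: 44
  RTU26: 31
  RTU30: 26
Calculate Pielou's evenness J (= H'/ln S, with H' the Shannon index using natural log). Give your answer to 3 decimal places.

Total N = 42+36+44+31+26 = 179, so the proportions are 0.23464, 0.20112, 0.24581, 0.17318, 0.14525 (working shown to 5 dp, full precision carried).
H' = −Σ pᵢ ln pᵢ = −((-0.34016) + (-0.32257) + (-0.34492) + (-0.30366) + (-0.28023)) = 1.59154.
With S = 5 species, ln S = 1.60944, so J = 1.59154/1.60944 = 0.98888, i.e. 0.989 to 3 decimal places.

0.989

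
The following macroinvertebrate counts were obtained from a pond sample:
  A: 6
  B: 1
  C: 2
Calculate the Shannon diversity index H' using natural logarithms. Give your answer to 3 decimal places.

Total N = 6+1+2 = 9, so the proportions are 0.66667, 0.11111, 0.22222 (working shown to 5 dp, full precision carried).
Each pᵢ ln pᵢ term: 0.66667×(-0.40547)=-0.27031, 0.11111×(-2.19722)=-0.24414, 0.22222×(-1.50408)=-0.33424.
Sum = -0.84869, so H' = 0.849.

0.849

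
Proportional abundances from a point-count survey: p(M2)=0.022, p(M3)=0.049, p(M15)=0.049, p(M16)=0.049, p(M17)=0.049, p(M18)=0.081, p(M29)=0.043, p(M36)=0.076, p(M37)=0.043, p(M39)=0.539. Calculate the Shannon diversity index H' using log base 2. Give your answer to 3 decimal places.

2.421

Each pᵢ log₂ pᵢ term (working shown to 5 dp, full precision carried): 0.022×(-5.50635)=-0.12114, 0.049×(-4.35107)=-0.21320, 0.049×(-4.35107)=-0.21320, 0.049×(-4.35107)=-0.21320, 0.049×(-4.35107)=-0.21320, 0.081×(-3.62593)=-0.29370, 0.043×(-4.53952)=-0.19520, 0.076×(-3.71786)=-0.28256, 0.043×(-4.53952)=-0.19520, 0.539×(-0.89164)=-0.48060.
Sum = -2.42120, so H' = 2.421.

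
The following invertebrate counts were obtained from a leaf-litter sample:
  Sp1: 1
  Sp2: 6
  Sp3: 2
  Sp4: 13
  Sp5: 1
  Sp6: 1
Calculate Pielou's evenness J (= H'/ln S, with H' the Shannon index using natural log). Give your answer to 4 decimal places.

Total N = 1+6+2+13+1+1 = 24, so the proportions are 0.041667, 0.25, 0.083333, 0.541667, 0.041667, 0.041667 (working shown to 6 dp, full precision carried).
H' = −Σ pᵢ ln pᵢ = −((-0.132419) + (-0.346574) + (-0.207076) + (-0.332098) + (-0.132419) + (-0.132419)) = 1.283004.
With S = 6 species, ln S = 1.791759, so J = 1.283004/1.791759 = 0.716058, i.e. 0.7161 to 4 decimal places.

0.7161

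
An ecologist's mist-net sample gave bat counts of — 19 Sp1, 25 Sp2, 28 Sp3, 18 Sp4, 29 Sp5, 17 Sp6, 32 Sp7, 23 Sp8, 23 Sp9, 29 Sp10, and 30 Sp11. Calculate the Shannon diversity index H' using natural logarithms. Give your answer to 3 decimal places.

Total N = 19+25+28+18+29+17+32+23+23+29+30 = 273, so the proportions are 0.0696, 0.09158, 0.10256, 0.06593, 0.10623, 0.06227, 0.11722, 0.08425, 0.08425, 0.10623, 0.10989 (working shown to 5 dp, full precision carried).
Each pᵢ ln pᵢ term: 0.0696×(-2.66503)=-0.18548, 0.09158×(-2.39060)=-0.21892, 0.10256×(-2.27727)=-0.23357, 0.06593×(-2.71910)=-0.17928, 0.10623×(-2.24218)=-0.23818, 0.06227×(-2.77626)=-0.17288, 0.11722×(-2.14374)=-0.25128, 0.08425×(-2.47398)=-0.20843, 0.08425×(-2.47398)=-0.20843, 0.10623×(-2.24218)=-0.23818, 0.10989×(-2.20827)=-0.24267.
Sum = -2.37729, so H' = 2.377.

2.377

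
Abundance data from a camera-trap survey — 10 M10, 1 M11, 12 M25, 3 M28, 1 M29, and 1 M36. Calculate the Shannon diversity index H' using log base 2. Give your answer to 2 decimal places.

Total N = 10+1+12+3+1+1 = 28, so the proportions are 0.3571, 0.0357, 0.4286, 0.1071, 0.0357, 0.0357 (working shown to 4 dp, full precision carried).
Each pᵢ log₂ pᵢ term: 0.3571×(-1.4854)=-0.5305, 0.0357×(-4.8074)=-0.1717, 0.4286×(-1.2224)=-0.5239, 0.1071×(-3.2224)=-0.3453, 0.0357×(-4.8074)=-0.1717, 0.0357×(-4.8074)=-0.1717.
Sum = -1.9147, so H' = 1.91.

1.91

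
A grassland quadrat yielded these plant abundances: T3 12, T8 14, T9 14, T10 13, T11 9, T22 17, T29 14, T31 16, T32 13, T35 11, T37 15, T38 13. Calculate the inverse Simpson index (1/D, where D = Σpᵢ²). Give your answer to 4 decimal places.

Total N = 12+14+14+13+9+17+14+16+13+11+15+13 = 161, so the proportions are 0.074534161, 0.086956522, 0.086956522, 0.080745342, 0.055900621, 0.105590062, 0.086956522, 0.099378882, 0.080745342, 0.068322981, 0.093167702, 0.080745342 (working shown to 9 dp, full precision carried).
D = 0.074534161² + 0.086956522² + 0.086956522² + 0.080745342² + 0.055900621² + 0.105590062² + 0.086956522² + 0.099378882² + 0.080745342² + 0.068322981² + 0.093167702² + 0.080745342² = 0.005555341 + 0.007561437 + 0.007561437 + 0.006519810 + 0.003124879 + 0.011149261 + 0.007561437 + 0.009876162 + 0.006519810 + 0.004668030 + 0.008680221 + 0.006519810 = 0.085297635.
So 1/D = 11.723654, i.e. 11.7237 to 4 decimal places.

11.7237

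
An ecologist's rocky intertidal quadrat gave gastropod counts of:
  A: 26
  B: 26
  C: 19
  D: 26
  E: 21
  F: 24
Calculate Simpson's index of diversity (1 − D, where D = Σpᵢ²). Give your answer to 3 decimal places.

Total N = 26+26+19+26+21+24 = 142, so the proportions are 0.1831, 0.1831, 0.1338, 0.1831, 0.14789, 0.16901 (working shown to 5 dp, full precision carried).
D = 0.1831² + 0.1831² + 0.1338² + 0.1831² + 0.14789² + 0.16901² = 0.03353 + 0.03353 + 0.01790 + 0.03353 + 0.02187 + 0.02857 = 0.16891.
So 1 − D = 0.83109, i.e. 0.831 to 3 decimal places.

0.831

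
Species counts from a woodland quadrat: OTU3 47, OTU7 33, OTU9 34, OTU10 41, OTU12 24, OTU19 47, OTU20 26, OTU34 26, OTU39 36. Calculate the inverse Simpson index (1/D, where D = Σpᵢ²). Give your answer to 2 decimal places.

Total N = 47+33+34+41+24+47+26+26+36 = 314, so the proportions are 0.149682, 0.105096, 0.10828, 0.130573, 0.076433, 0.149682, 0.082803, 0.082803, 0.11465 (working shown to 6 dp, full precision carried).
D = 0.149682² + 0.105096² + 0.10828² + 0.130573² + 0.076433² + 0.149682² + 0.082803² + 0.082803² + 0.11465² = 0.022405 + 0.011045 + 0.011725 + 0.017049 + 0.005842 + 0.022405 + 0.006856 + 0.006856 + 0.013145 = 0.117327.
So 1/D = 8.5232, i.e. 8.52 to 2 decimal places.

8.52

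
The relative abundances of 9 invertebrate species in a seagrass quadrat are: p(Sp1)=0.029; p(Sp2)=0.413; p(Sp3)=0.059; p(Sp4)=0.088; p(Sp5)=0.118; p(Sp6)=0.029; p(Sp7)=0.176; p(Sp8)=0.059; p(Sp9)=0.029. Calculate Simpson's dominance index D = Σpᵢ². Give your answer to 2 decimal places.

D = 0.029² + 0.413² + 0.059² + 0.088² + 0.118² + 0.029² + 0.176² + 0.059² + 0.029² = 0.0008 + 0.1706 + 0.0035 + 0.0077 + 0.0139 + 0.0008 + 0.0310 + 0.0035 + 0.0008 = 0.2327 (working shown to 4 dp, full precision carried).
To 2 decimal places, D = 0.23.

0.23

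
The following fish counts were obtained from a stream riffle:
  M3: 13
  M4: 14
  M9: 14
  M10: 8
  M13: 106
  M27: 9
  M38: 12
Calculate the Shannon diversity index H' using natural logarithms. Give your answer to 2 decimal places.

Total N = 13+14+14+8+106+9+12 = 176, so the proportions are 0.0739, 0.0795, 0.0795, 0.0455, 0.6023, 0.0511, 0.0682 (working shown to 4 dp, full precision carried).
Each pᵢ ln pᵢ term: 0.0739×(-2.6055)=-0.1925, 0.0795×(-2.5314)=-0.2014, 0.0795×(-2.5314)=-0.2014, 0.0455×(-3.0910)=-0.1405, 0.6023×(-0.5070)=-0.3054, 0.0511×(-2.9733)=-0.1520, 0.0682×(-2.6856)=-0.1831.
Sum = -1.3762, so H' = 1.38.

1.38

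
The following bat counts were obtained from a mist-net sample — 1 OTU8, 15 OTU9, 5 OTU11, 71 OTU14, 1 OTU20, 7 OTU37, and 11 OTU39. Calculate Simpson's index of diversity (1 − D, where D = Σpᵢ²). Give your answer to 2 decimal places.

0.56

Total N = 1+15+5+71+1+7+11 = 111, so the proportions are 0.009, 0.1351, 0.045, 0.6396, 0.009, 0.0631, 0.0991 (working shown to 4 dp, full precision carried).
D = 0.009² + 0.1351² + 0.045² + 0.6396² + 0.009² + 0.0631² + 0.0991² = 0.0001 + 0.0183 + 0.0020 + 0.4091 + 0.0001 + 0.0040 + 0.0098 = 0.4434.
So 1 − D = 0.5566, i.e. 0.56 to 2 decimal places.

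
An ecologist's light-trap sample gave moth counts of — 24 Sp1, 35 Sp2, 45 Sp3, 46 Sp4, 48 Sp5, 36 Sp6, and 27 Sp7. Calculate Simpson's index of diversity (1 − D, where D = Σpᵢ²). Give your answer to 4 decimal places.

0.8492

Total N = 24+35+45+46+48+36+27 = 261, so the proportions are 0.091954, 0.1341, 0.172414, 0.176245, 0.183908, 0.137931, 0.103448 (working shown to 6 dp, full precision carried).
D = 0.091954² + 0.1341² + 0.172414² + 0.176245² + 0.183908² + 0.137931² + 0.103448² = 0.008456 + 0.017983 + 0.029727 + 0.031062 + 0.033822 + 0.019025 + 0.010702 = 0.150776.
So 1 − D = 0.849224, i.e. 0.8492 to 4 decimal places.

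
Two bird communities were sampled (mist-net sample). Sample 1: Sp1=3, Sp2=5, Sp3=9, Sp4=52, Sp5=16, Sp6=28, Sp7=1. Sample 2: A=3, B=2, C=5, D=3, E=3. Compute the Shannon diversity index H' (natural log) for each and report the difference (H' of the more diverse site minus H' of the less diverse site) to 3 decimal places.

Sample 1: N=114, proportions 0.02632, 0.04386, 0.07895, 0.45614, 0.14035, 0.24561, 0.00877, giving H' = 1.45334 (working shown to 5 dp, full precision carried).
Sample 2: N=16, proportions 0.1875, 0.125, 0.3125, 0.1875, 0.1875, giving H' = 1.56503.
Difference = |1.45334 − 1.56503| = 0.11169, i.e. 0.112 to 3 decimal places.

0.112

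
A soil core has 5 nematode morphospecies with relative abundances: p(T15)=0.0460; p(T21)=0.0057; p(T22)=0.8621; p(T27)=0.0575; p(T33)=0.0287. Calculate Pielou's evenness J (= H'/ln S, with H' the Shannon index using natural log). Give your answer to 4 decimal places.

H' = −Σ pᵢ ln pᵢ = −((-0.141639) + (-0.029454) + (-0.127922) + (-0.164218) + (-0.101910)) = 0.565143 (working shown to 6 dp, full precision carried).
With S = 5 species, ln S = 1.609438, so J = 0.565143/1.609438 = 0.351143, i.e. 0.3511 to 4 decimal places.

0.3511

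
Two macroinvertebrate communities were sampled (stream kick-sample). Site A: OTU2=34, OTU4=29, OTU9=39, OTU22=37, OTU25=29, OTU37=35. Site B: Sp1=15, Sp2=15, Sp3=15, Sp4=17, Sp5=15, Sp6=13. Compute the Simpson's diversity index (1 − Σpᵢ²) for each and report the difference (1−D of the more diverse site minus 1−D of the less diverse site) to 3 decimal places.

Site A: N=203, proportions 0.167488, 0.142857, 0.192118, 0.182266, 0.142857, 0.172414, giving 1−D = 0.831275 (working shown to 6 dp, full precision carried).
Site B: N=90, proportions 0.166667, 0.166667, 0.166667, 0.188889, 0.166667, 0.144444, giving 1−D = 0.832346.
Difference = |0.831275 − 0.832346| = 0.001071, i.e. 0.001 to 3 decimal places.

0.001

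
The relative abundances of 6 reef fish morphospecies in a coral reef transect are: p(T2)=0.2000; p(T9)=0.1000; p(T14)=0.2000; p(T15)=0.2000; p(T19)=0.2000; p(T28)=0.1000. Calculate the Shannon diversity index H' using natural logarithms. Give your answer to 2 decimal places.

1.75

Each pᵢ ln pᵢ term (working shown to 4 dp, full precision carried): 0.2×(-1.6094)=-0.3219, 0.1×(-2.3026)=-0.2303, 0.2×(-1.6094)=-0.3219, 0.2×(-1.6094)=-0.3219, 0.2×(-1.6094)=-0.3219, 0.1×(-2.3026)=-0.2303.
Sum = -1.7481, so H' = 1.75.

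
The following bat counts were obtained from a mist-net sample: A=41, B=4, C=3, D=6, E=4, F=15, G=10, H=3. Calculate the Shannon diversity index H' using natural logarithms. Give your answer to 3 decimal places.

1.613

Total N = 41+4+3+6+4+15+10+3 = 86, so the proportions are 0.47674, 0.04651, 0.03488, 0.06977, 0.04651, 0.17442, 0.11628, 0.03488 (working shown to 5 dp, full precision carried).
Each pᵢ ln pᵢ term: 0.47674×(-0.74078)=-0.35316, 0.04651×(-3.06805)=-0.14270, 0.03488×(-3.35574)=-0.11706, 0.06977×(-2.66259)=-0.18576, 0.04651×(-3.06805)=-0.14270, 0.17442×(-1.74630)=-0.30459, 0.11628×(-2.15176)=-0.25020, 0.03488×(-3.35574)=-0.11706.
Sum = -1.61324, so H' = 1.613.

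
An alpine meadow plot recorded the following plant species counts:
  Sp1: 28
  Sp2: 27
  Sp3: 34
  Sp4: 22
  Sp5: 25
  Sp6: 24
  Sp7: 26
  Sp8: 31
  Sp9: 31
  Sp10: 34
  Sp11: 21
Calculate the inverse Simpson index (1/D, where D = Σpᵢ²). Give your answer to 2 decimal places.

10.74

Total N = 28+27+34+22+25+24+26+31+31+34+21 = 303, so the proportions are 0.0924092, 0.0891089, 0.1122112, 0.0726073, 0.0825083, 0.0792079, 0.0858086, 0.1023102, 0.1023102, 0.1122112, 0.0693069 (working shown to 7 dp, full precision carried).
D = 0.0924092² + 0.0891089² + 0.1122112² + 0.0726073² + 0.0825083² + 0.0792079² + 0.0858086² + 0.1023102² + 0.1023102² + 0.1122112² + 0.0693069² = 0.0085395 + 0.0079404 + 0.0125914 + 0.0052718 + 0.0068076 + 0.0062739 + 0.0073631 + 0.0104674 + 0.0104674 + 0.0125914 + 0.0048035 = 0.0931172.
So 1/D = 10.7392, i.e. 10.74 to 2 decimal places.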